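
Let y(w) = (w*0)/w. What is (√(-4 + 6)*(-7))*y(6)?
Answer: 0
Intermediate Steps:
y(w) = 0 (y(w) = 0/w = 0)
(√(-4 + 6)*(-7))*y(6) = (√(-4 + 6)*(-7))*0 = (√2*(-7))*0 = -7*√2*0 = 0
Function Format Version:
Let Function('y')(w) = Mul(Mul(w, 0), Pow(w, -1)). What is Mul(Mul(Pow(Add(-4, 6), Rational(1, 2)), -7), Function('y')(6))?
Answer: 0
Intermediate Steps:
Function('y')(w) = 0 (Function('y')(w) = Mul(0, Pow(w, -1)) = 0)
Mul(Mul(Pow(Add(-4, 6), Rational(1, 2)), -7), Function('y')(6)) = Mul(Mul(Pow(Add(-4, 6), Rational(1, 2)), -7), 0) = Mul(Mul(Pow(2, Rational(1, 2)), -7), 0) = Mul(Mul(-7, Pow(2, Rational(1, 2))), 0) = 0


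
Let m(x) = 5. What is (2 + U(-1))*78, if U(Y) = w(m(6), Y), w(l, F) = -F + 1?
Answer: 312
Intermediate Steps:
w(l, F) = 1 - F
U(Y) = 1 - Y
(2 + U(-1))*78 = (2 + (1 - 1*(-1)))*78 = (2 + (1 + 1))*78 = (2 + 2)*78 = 4*78 = 312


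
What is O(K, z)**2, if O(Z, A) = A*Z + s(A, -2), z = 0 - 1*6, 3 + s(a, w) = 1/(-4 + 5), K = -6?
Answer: 1156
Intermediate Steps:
s(a, w) = -2 (s(a, w) = -3 + 1/(-4 + 5) = -3 + 1/1 = -3 + 1 = -2)
z = -6 (z = 0 - 6 = -6)
O(Z, A) = -2 + A*Z (O(Z, A) = A*Z - 2 = -2 + A*Z)
O(K, z)**2 = (-2 - 6*(-6))**2 = (-2 + 36)**2 = 34**2 = 1156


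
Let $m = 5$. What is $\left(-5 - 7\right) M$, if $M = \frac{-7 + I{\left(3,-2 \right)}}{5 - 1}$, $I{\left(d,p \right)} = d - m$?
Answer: $27$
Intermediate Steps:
$I{\left(d,p \right)} = -5 + d$ ($I{\left(d,p \right)} = d - 5 = -5 + d$)
$M = - \frac{9}{4}$ ($M = \frac{-7 + \left(-5 + 3\right)}{5 - 1} = \frac{-7 - 2}{4} = \left(-9\right) \frac{1}{4} = - \frac{9}{4} \approx -2.25$)
$\left(-5 - 7\right) M = \left(-5 - 7\right) \left(- \frac{9}{4}\right) = \left(-12\right) \left(- \frac{9}{4}\right) = 27$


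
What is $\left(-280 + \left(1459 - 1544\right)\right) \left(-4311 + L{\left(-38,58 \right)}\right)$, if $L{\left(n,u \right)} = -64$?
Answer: $1596875$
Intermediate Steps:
$\left(-280 + \left(1459 - 1544\right)\right) \left(-4311 + L{\left(-38,58 \right)}\right) = \left(-280 + \left(1459 - 1544\right)\right) \left(-4311 - 64\right) = \left(-280 - 85\right) \left(-4375\right) = \left(-365\right) \left(-4375\right) = 1596875$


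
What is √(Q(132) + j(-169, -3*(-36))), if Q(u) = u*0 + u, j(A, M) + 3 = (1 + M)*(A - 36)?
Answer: 2*I*√5554 ≈ 149.05*I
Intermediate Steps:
j(A, M) = -3 + (1 + M)*(-36 + A) (j(A, M) = -3 + (1 + M)*(A - 36) = -3 + (1 + M)*(-36 + A))
Q(u) = u (Q(u) = 0 + u = u)
√(Q(132) + j(-169, -3*(-36))) = √(132 + (-39 - 169 - (-108)*(-36) - (-507)*(-36))) = √(132 + (-39 - 169 - 36*108 - 169*108)) = √(132 + (-39 - 169 - 3888 - 18252)) = √(132 - 22348) = √(-22216) = 2*I*√5554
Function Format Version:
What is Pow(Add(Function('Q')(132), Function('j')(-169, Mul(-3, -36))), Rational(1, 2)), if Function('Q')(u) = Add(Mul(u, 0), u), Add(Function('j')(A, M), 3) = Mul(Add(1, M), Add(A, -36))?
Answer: Mul(2, I, Pow(5554, Rational(1, 2))) ≈ Mul(149.05, I)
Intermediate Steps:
Function('j')(A, M) = Add(-3, Mul(Add(1, M), Add(-36, A))) (Function('j')(A, M) = Add(-3, Mul(Add(1, M), Add(A, -36))) = Add(-3, Mul(Add(1, M), Add(-36, A))))
Function('Q')(u) = u (Function('Q')(u) = Add(0, u) = u)
Pow(Add(Function('Q')(132), Function('j')(-169, Mul(-3, -36))), Rational(1, 2)) = Pow(Add(132, Add(-39, -169, Mul(-36, Mul(-3, -36)), Mul(-169, Mul(-3, -36)))), Rational(1, 2)) = Pow(Add(132, Add(-39, -169, Mul(-36, 108), Mul(-169, 108))), Rational(1, 2)) = Pow(Add(132, Add(-39, -169, -3888, -18252)), Rational(1, 2)) = Pow(Add(132, -22348), Rational(1, 2)) = Pow(-22216, Rational(1, 2)) = Mul(2, I, Pow(5554, Rational(1, 2)))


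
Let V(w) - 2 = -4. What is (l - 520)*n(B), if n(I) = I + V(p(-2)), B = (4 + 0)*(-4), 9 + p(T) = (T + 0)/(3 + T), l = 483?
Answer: 666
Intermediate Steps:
p(T) = -9 + T/(3 + T) (p(T) = -9 + (T + 0)/(3 + T) = -9 + T/(3 + T))
V(w) = -2 (V(w) = 2 - 4 = -2)
B = -16 (B = 4*(-4) = -16)
n(I) = -2 + I (n(I) = I - 2 = -2 + I)
(l - 520)*n(B) = (483 - 520)*(-2 - 16) = -37*(-18) = 666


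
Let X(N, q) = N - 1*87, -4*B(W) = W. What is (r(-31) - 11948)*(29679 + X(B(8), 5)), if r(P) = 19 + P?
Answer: -353896400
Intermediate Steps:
B(W) = -W/4
X(N, q) = -87 + N (X(N, q) = N - 87 = -87 + N)
(r(-31) - 11948)*(29679 + X(B(8), 5)) = ((19 - 31) - 11948)*(29679 + (-87 - ¼*8)) = (-12 - 11948)*(29679 + (-87 - 2)) = -11960*(29679 - 89) = -11960*29590 = -353896400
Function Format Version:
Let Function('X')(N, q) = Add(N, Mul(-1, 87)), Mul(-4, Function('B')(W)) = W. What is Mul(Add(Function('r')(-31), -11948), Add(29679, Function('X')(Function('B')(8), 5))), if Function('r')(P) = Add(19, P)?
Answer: -353896400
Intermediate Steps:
Function('B')(W) = Mul(Rational(-1, 4), W)
Function('X')(N, q) = Add(-87, N) (Function('X')(N, q) = Add(N, -87) = Add(-87, N))
Mul(Add(Function('r')(-31), -11948), Add(29679, Function('X')(Function('B')(8), 5))) = Mul(Add(Add(19, -31), -11948), Add(29679, Add(-87, Mul(Rational(-1, 4), 8)))) = Mul(Add(-12, -11948), Add(29679, Add(-87, -2))) = Mul(-11960, Add(29679, -89)) = Mul(-11960, 29590) = -353896400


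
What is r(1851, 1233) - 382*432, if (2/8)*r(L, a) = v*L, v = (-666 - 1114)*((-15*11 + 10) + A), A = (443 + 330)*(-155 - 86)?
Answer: 2457220400736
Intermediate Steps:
A = -186293 (A = 773*(-241) = -186293)
v = 331877440 (v = (-666 - 1114)*((-15*11 + 10) - 186293) = -1780*((-165 + 10) - 186293) = -1780*(-155 - 186293) = -1780*(-186448) = 331877440)
r(L, a) = 1327509760*L (r(L, a) = 4*(331877440*L) = 1327509760*L)
r(1851, 1233) - 382*432 = 1327509760*1851 - 382*432 = 2457220565760 - 1*165024 = 2457220565760 - 165024 = 2457220400736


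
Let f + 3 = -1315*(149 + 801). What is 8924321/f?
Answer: -8924321/1249253 ≈ -7.1437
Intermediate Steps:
f = -1249253 (f = -3 - 1315*(149 + 801) = -3 - 1315*950 = -3 - 1249250 = -1249253)
8924321/f = 8924321/(-1249253) = 8924321*(-1/1249253) = -8924321/1249253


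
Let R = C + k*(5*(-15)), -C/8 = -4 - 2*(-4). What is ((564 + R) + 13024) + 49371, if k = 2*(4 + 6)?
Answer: 61427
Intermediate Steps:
k = 20 (k = 2*10 = 20)
C = -32 (C = -8*(-4 - 2*(-4)) = -8*(-4 + 8) = -8*4 = -32)
R = -1532 (R = -32 + 20*(5*(-15)) = -32 + 20*(-75) = -32 - 1500 = -1532)
((564 + R) + 13024) + 49371 = ((564 - 1532) + 13024) + 49371 = (-968 + 13024) + 49371 = 12056 + 49371 = 61427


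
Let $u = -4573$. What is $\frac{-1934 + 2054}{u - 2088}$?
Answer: $- \frac{120}{6661} \approx -0.018015$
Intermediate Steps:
$\frac{-1934 + 2054}{u - 2088} = \frac{-1934 + 2054}{-4573 - 2088} = \frac{120}{-6661} = 120 \left(- \frac{1}{6661}\right) = - \frac{120}{6661}$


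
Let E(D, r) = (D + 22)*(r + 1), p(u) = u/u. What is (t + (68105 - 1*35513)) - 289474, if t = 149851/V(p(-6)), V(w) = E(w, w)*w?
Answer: -11666721/46 ≈ -2.5362e+5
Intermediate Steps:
p(u) = 1
E(D, r) = (1 + r)*(22 + D) (E(D, r) = (22 + D)*(1 + r) = (1 + r)*(22 + D))
V(w) = w*(22 + w² + 23*w) (V(w) = (22 + w + 22*w + w*w)*w = (22 + w + 22*w + w²)*w = (22 + w² + 23*w)*w = w*(22 + w² + 23*w))
t = 149851/46 (t = 149851/((1*(22 + 1² + 23*1))) = 149851/((1*(22 + 1 + 23))) = 149851/((1*46)) = 149851/46 ≈ 3257.6)
(t + (68105 - 1*35513)) - 289474 = (149851/46 + (68105 - 1*35513)) - 289474 = (149851/46 + (68105 - 35513)) - 289474 = (149851/46 + 32592) - 289474 = 1649083/46 - 289474 = -11666721/46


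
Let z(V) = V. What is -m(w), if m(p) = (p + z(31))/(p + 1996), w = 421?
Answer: -452/2417 ≈ -0.18701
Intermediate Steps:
m(p) = (31 + p)/(1996 + p) (m(p) = (p + 31)/(p + 1996) = (31 + p)/(1996 + p))
-m(w) = -(31 + 421)/(1996 + 421) = -452/2417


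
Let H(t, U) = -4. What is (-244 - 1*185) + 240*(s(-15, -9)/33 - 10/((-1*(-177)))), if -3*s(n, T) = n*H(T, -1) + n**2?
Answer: -735621/649 ≈ -1133.5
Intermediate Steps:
s(n, T) = -n**2/3 + 4*n/3 (s(n, T) = -(n*(-4) + n**2)/3 = -(-4*n + n**2)/3 = -(n**2 - 4*n)/3 = -n**2/3 + 4*n/3)
(-244 - 1*185) + 240*(s(-15, -9)/33 - 10/((-1*(-177)))) = (-244 - 1*185) + 240*(((1/3)*(-15)*(4 - 1*(-15)))/33 - 10/((-1*(-177)))) = (-244 - 185) + 240*(((1/3)*(-15)*(4 + 15))*(1/33) - 10/177) = -429 + 240*(((1/3)*(-15)*19)*(1/33) - 10*1/177) = -429 + 240*(-95*1/33 - 10/177) = -429 + 240*(-95/33 - 10/177) = -429 + 240*(-1905/649) = -429 - 457200/649 = -735621/649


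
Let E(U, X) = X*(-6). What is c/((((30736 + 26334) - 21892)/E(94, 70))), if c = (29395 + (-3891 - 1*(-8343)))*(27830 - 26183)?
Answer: -354747330/533 ≈ -6.6557e+5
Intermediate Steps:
E(U, X) = -6*X
c = 55746009 (c = (29395 + (-3891 + 8343))*1647 = (29395 + 4452)*1647 = 33847*1647 = 55746009)
c/((((30736 + 26334) - 21892)/E(94, 70))) = 55746009/((((30736 + 26334) - 21892)/((-6*70)))) = 55746009/(((57070 - 21892)/(-420))) = 55746009/((35178*(-1/420))) = 55746009/(-5863/70) = 55746009*(-70/5863) = -354747330/533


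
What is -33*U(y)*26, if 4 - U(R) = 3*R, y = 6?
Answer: 12012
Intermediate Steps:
U(R) = 4 - 3*R
-33*U(y)*26 = -33*(4 - 3*6)*26 = -33*(4 - 18)*26 = -33*(-14)*26 = 462*26 = 12012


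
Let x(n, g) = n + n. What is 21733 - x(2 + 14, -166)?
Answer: 21701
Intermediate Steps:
x(n, g) = 2*n
21733 - x(2 + 14, -166) = 21733 - 2*(2 + 14) = 21733 - 2*16 = 21733 - 1*32 = 21733 - 32 = 21701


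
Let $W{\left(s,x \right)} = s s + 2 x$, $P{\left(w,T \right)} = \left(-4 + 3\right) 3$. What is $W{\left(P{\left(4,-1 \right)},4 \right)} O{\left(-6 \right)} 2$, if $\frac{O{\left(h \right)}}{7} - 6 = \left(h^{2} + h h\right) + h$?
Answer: $17136$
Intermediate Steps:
$P{\left(w,T \right)} = -3$ ($P{\left(w,T \right)} = \left(-1\right) 3 = -3$)
$O{\left(h \right)} = 42 + 7 h + 14 h^{2}$ ($O{\left(h \right)} = 42 + 7 \left(\left(h^{2} + h h\right) + h\right) = 42 + 7 \left(\left(h^{2} + h^{2}\right) + h\right) = 42 + 7 \left(2 h^{2} + h\right) = 42 + 7 \left(h + 2 h^{2}\right) = 42 + \left(7 h + 14 h^{2}\right) = 42 + 7 h + 14 h^{2}$)
$W{\left(s,x \right)} = s^{2} + 2 x$
$W{\left(P{\left(4,-1 \right)},4 \right)} O{\left(-6 \right)} 2 = \left(\left(-3\right)^{2} + 2 \cdot 4\right) \left(42 + 7 \left(-6\right) + 14 \left(-6\right)^{2}\right) 2 = \left(9 + 8\right) \left(42 - 42 + 14 \cdot 36\right) 2 = 17 \left(42 - 42 + 504\right) 2 = 17 \cdot 504 \cdot 2 = 8568 \cdot 2 = 17136$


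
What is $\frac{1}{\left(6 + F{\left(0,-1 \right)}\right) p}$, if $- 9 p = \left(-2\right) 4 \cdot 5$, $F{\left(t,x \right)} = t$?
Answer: $\frac{3}{80} \approx 0.0375$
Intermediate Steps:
$p = \frac{40}{9}$ ($p = - \frac{\left(-2\right) 4 \cdot 5}{9} = - \frac{\left(-8\right) 5}{9} = \left(- \frac{1}{9}\right) \left(-40\right) = \frac{40}{9} \approx 4.4444$)
$\frac{1}{\left(6 + F{\left(0,-1 \right)}\right) p} = \frac{1}{\left(6 + 0\right) \frac{40}{9}} = \frac{1}{6 \cdot \frac{40}{9}} = \frac{1}{\frac{80}{3}} = \frac{3}{80}$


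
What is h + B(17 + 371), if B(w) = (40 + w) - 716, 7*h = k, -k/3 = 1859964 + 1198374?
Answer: -9177030/7 ≈ -1.3110e+6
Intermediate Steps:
k = -9175014 (k = -3*(1859964 + 1198374) = -3*3058338 = -9175014)
h = -9175014/7 (h = (⅐)*(-9175014) = -9175014/7 ≈ -1.3107e+6)
B(w) = -676 + w
h + B(17 + 371) = -9175014/7 + (-676 + (17 + 371)) = -9175014/7 + (-676 + 388) = -9175014/7 - 288 = -9177030/7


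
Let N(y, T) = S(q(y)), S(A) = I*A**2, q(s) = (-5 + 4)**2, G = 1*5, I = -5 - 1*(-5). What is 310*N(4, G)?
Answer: 0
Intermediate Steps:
I = 0 (I = -5 + 5 = 0)
G = 5
q(s) = 1 (q(s) = (-1)**2 = 1)
S(A) = 0 (S(A) = 0*A**2 = 0)
N(y, T) = 0
310*N(4, G) = 310*0 = 0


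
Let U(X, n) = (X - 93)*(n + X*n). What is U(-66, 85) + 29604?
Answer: 908079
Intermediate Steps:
U(X, n) = (-93 + X)*(n + X*n)
U(-66, 85) + 29604 = 85*(-93 + (-66)² - 92*(-66)) + 29604 = 85*(-93 + 4356 + 6072) + 29604 = 85*10335 + 29604 = 878475 + 29604 = 908079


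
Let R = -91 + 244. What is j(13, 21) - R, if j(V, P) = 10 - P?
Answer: -164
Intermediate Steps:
R = 153
j(13, 21) - R = (10 - 1*21) - 1*153 = (10 - 21) - 153 = -11 - 153 = -164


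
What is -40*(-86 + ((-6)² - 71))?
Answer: 4840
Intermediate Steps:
-40*(-86 + ((-6)² - 71)) = -40*(-86 + (36 - 71)) = -40*(-86 - 35) = -40*(-121) = 4840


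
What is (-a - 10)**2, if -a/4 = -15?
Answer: 4900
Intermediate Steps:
a = 60 (a = -4*(-15) = 60)
(-a - 10)**2 = (-1*60 - 10)**2 = (-60 - 10)**2 = (-70)**2 = 4900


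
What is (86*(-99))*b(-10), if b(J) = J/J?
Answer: -8514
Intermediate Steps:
b(J) = 1
(86*(-99))*b(-10) = (86*(-99))*1 = -8514*1 = -8514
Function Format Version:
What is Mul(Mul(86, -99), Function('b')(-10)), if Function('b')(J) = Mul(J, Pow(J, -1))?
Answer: -8514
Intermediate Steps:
Function('b')(J) = 1
Mul(Mul(86, -99), Function('b')(-10)) = Mul(Mul(86, -99), 1) = Mul(-8514, 1) = -8514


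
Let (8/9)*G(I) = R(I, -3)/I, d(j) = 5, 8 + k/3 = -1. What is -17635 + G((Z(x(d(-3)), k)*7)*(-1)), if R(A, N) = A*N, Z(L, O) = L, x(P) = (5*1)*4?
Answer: -141107/8 ≈ -17638.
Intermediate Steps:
k = -27 (k = -24 + 3*(-1) = -24 - 3 = -27)
x(P) = 20 (x(P) = 5*4 = 20)
G(I) = -27/8 (G(I) = 9*((I*(-3))/I)/8 = 9*((-3*I)/I)/8 = (9/8)*(-3) = -27/8)
-17635 + G((Z(x(d(-3)), k)*7)*(-1)) = -17635 - 27/8 = -141107/8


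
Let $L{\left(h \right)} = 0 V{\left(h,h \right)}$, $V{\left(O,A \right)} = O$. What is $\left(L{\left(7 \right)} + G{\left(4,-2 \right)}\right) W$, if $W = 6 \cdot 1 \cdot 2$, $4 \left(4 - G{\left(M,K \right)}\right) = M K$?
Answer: $72$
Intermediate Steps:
$G{\left(M,K \right)} = 4 - \frac{K M}{4}$ ($G{\left(M,K \right)} = 4 - \frac{M K}{4} = 4 - \frac{K M}{4}$)
$L{\left(h \right)} = 0$ ($L{\left(h \right)} = 0 h = 0$)
$W = 12$ ($W = 6 \cdot 2 = 12$)
$\left(L{\left(7 \right)} + G{\left(4,-2 \right)}\right) W = \left(0 + \left(4 - \left(- \frac{1}{2}\right) 4\right)\right) 12 = \left(0 + \left(4 + 2\right)\right) 12 = \left(0 + 6\right) 12 = 6 \cdot 12 = 72$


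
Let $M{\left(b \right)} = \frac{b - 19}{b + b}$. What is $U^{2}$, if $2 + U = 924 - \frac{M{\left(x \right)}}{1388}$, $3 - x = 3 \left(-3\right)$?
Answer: $\frac{943329586296241}{1109689344} \approx 8.5008 \cdot 10^{5}$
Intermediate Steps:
$x = 12$ ($x = 3 - 3 \left(-3\right) = 3 - -9 = 3 + 9 = 12$)
$M{\left(b \right)} = \frac{-19 + b}{2 b}$
$U = \frac{30713671}{33312}$ ($U = -2 + \left(924 - \frac{\frac{1}{2} \cdot \frac{1}{12} \left(-19 + 12\right)}{1388}\right) = -2 + \left(924 - \frac{1}{2} \cdot \frac{1}{12} \left(-7\right) \frac{1}{1388}\right) = -2 + \left(924 - \left(- \frac{7}{24}\right) \frac{1}{1388}\right) = -2 + \left(924 - - \frac{7}{33312}\right) = -2 + \left(924 + \frac{7}{33312}\right) = -2 + \frac{30780295}{33312} = \frac{30713671}{33312} \approx 922.0$)
$U^{2} = \left(\frac{30713671}{33312}\right)^{2} = \frac{943329586296241}{1109689344}$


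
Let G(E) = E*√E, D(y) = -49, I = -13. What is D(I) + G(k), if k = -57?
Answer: -49 - 57*I*√57 ≈ -49.0 - 430.34*I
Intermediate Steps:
G(E) = E^(3/2)
D(I) + G(k) = -49 + (-57)^(3/2) = -49 - 57*I*√57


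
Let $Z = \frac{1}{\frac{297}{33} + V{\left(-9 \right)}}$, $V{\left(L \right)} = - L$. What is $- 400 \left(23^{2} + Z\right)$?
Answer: $- \frac{1904600}{9} \approx -2.1162 \cdot 10^{5}$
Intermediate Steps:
$Z = \frac{1}{18}$ ($Z = \frac{1}{\frac{297}{33} - -9} = \frac{1}{297 \cdot \frac{1}{33} + 9} = \frac{1}{9 + 9} = \frac{1}{18} \approx 0.055556$)
$- 400 \left(23^{2} + Z\right) = - 400 \left(23^{2} + \frac{1}{18}\right) = - 400 \left(529 + \frac{1}{18}\right) = \left(-400\right) \frac{9523}{18} = - \frac{1904600}{9}$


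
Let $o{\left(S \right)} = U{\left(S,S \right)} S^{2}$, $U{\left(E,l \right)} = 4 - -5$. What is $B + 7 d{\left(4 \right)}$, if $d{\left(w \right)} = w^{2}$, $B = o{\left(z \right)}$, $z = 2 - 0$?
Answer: $148$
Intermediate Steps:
$z = 2$ ($z = 2 + 0 = 2$)
$U{\left(E,l \right)} = 9$ ($U{\left(E,l \right)} = 4 + 5 = 9$)
$o{\left(S \right)} = 9 S^{2}$
$B = 36$ ($B = 9 \cdot 2^{2} = 9 \cdot 4 = 36$)
$B + 7 d{\left(4 \right)} = 36 + 7 \cdot 4^{2} = 36 + 7 \cdot 16 = 36 + 112 = 148$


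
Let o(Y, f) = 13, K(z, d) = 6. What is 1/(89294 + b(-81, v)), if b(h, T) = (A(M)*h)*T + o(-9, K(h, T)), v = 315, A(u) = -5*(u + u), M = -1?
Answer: -1/165843 ≈ -6.0298e-6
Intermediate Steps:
A(u) = -10*u
b(h, T) = 13 + 10*T*h (b(h, T) = ((-10*(-1))*h)*T + 13 = (10*h)*T + 13 = 10*T*h + 13 = 13 + 10*T*h)
1/(89294 + b(-81, v)) = 1/(89294 + (13 + 10*315*(-81))) = 1/(89294 + (13 - 255150)) = 1/(89294 - 255137) = 1/(-165843) = -1/165843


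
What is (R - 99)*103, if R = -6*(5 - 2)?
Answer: -12051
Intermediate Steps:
R = -18 (R = -6*3 = -18)
(R - 99)*103 = (-18 - 99)*103 = -117*103 = -12051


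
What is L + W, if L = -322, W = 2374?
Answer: 2052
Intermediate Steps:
L + W = -322 + 2374 = 2052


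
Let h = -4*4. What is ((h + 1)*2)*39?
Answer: -1170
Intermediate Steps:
h = -16
((h + 1)*2)*39 = ((-16 + 1)*2)*39 = -15*2*39 = -30*39 = -1170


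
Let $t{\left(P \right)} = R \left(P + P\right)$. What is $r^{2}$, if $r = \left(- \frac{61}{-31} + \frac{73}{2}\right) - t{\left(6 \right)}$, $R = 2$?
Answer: $\frac{804609}{3844} \approx 209.32$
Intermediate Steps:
$t{\left(P \right)} = 4 P$ ($t{\left(P \right)} = 2 \left(P + P\right) = 2 \cdot 2 P = 4 P$)
$r = \frac{897}{62}$ ($r = \left(- \frac{61}{-31} + \frac{73}{2}\right) - 4 \cdot 6 = \left(\left(-61\right) \left(- \frac{1}{31}\right) + 73 \cdot \frac{1}{2}\right) - 24 = \left(\frac{61}{31} + \frac{73}{2}\right) - 24 = \frac{2385}{62} - 24 = \frac{897}{62} \approx 14.468$)
$r^{2} = \left(\frac{897}{62}\right)^{2} = \frac{804609}{3844}$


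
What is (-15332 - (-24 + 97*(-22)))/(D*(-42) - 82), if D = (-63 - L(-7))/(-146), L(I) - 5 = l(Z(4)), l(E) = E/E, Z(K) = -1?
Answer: 961702/7435 ≈ 129.35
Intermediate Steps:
l(E) = 1
L(I) = 6 (L(I) = 5 + 1 = 6)
D = 69/146 (D = (-63 - 1*6)/(-146) = (-63 - 6)*(-1/146) = -69*(-1/146) = 69/146 ≈ 0.47260)
(-15332 - (-24 + 97*(-22)))/(D*(-42) - 82) = (-15332 - (-24 + 97*(-22)))/((69/146)*(-42) - 82) = (-15332 - (-24 - 2134))/(-1449/73 - 82) = (-15332 - 1*(-2158))/(-7435/73) = (-15332 + 2158)*(-73/7435) = -13174*(-73/7435) = 961702/7435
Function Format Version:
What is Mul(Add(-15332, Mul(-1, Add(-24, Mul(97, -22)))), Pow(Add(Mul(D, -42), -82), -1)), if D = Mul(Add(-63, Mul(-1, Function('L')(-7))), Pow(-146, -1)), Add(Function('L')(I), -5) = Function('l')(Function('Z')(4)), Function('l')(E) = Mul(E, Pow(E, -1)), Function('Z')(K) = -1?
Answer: Rational(961702, 7435) ≈ 129.35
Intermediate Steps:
Function('l')(E) = 1
Function('L')(I) = 6 (Function('L')(I) = Add(5, 1) = 6)
D = Rational(69, 146) (D = Mul(Add(-63, Mul(-1, 6)), Pow(-146, -1)) = Mul(Add(-63, -6), Rational(-1, 146)) = Mul(-69, Rational(-1, 146)) = Rational(69, 146) ≈ 0.47260)
Mul(Add(-15332, Mul(-1, Add(-24, Mul(97, -22)))), Pow(Add(Mul(D, -42), -82), -1)) = Mul(Add(-15332, Mul(-1, Add(-24, Mul(97, -22)))), Pow(Add(Mul(Rational(69, 146), -42), -82), -1)) = Mul(Add(-15332, Mul(-1, Add(-24, -2134))), Pow(Add(Rational(-1449, 73), -82), -1)) = Mul(Add(-15332, Mul(-1, -2158)), Pow(Rational(-7435, 73), -1)) = Mul(Add(-15332, 2158), Rational(-73, 7435)) = Mul(-13174, Rational(-73, 7435)) = Rational(961702, 7435)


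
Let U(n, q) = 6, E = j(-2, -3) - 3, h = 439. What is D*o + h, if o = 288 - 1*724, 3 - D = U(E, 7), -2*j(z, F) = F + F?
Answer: 1747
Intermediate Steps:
j(z, F) = -F (j(z, F) = -(F + F)/2 = -F)
E = 0 (E = -1*(-3) - 3 = 3 - 3 = 0)
D = -3 (D = 3 - 1*6 = 3 - 6 = -3)
o = -436 (o = 288 - 724 = -436)
D*o + h = -3*(-436) + 439 = 1308 + 439 = 1747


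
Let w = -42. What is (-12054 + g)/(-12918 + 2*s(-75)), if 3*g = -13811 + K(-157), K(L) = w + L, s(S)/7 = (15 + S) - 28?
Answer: 8362/7075 ≈ 1.1819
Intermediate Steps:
s(S) = -91 + 7*S (s(S) = 7*((15 + S) - 28) = 7*(-13 + S) = -91 + 7*S)
K(L) = -42 + L
g = -4670 (g = (-13811 + (-42 - 157))/3 = (-13811 - 199)/3 = (⅓)*(-14010) = -4670)
(-12054 + g)/(-12918 + 2*s(-75)) = (-12054 - 4670)/(-12918 + 2*(-91 + 7*(-75))) = -16724/(-12918 + 2*(-91 - 525)) = -16724/(-12918 + 2*(-616)) = -16724/(-12918 - 1232) = -16724/(-14150) = -16724*(-1/14150) = 8362/7075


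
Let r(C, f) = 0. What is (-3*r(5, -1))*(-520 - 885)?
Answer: 0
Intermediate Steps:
(-3*r(5, -1))*(-520 - 885) = (-3*0)*(-520 - 885) = 0*(-1405) = 0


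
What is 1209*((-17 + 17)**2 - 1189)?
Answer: -1437501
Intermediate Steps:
1209*((-17 + 17)**2 - 1189) = 1209*(0**2 - 1189) = 1209*(0 - 1189) = 1209*(-1189) = -1437501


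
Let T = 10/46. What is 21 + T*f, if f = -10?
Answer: 433/23 ≈ 18.826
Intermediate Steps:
T = 5/23 (T = 10*(1/46) = 5/23 ≈ 0.21739)
21 + T*f = 21 + (5/23)*(-10) = 21 - 50/23 = 433/23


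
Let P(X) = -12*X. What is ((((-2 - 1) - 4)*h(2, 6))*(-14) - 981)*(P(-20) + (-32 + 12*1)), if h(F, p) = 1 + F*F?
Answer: -108020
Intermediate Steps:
h(F, p) = 1 + F²
((((-2 - 1) - 4)*h(2, 6))*(-14) - 981)*(P(-20) + (-32 + 12*1)) = ((((-2 - 1) - 4)*(1 + 2²))*(-14) - 981)*(-12*(-20) + (-32 + 12*1)) = (((-3 - 4)*(1 + 4))*(-14) - 981)*(240 + (-32 + 12)) = (-7*5*(-14) - 981)*(240 - 20) = (-35*(-14) - 981)*220 = (490 - 981)*220 = -491*220 = -108020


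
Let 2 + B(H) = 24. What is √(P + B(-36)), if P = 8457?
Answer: √8479 ≈ 92.082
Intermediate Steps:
B(H) = 22 (B(H) = -2 + 24 = 22)
√(P + B(-36)) = √(8457 + 22) = √8479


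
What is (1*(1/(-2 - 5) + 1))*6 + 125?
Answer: 911/7 ≈ 130.14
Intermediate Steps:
(1*(1/(-2 - 5) + 1))*6 + 125 = (1*(1/(-7) + 1))*6 + 125 = (1*(-1/7 + 1))*6 + 125 = (1*(6/7))*6 + 125 = (6/7)*6 + 125 = 36/7 + 125 = 911/7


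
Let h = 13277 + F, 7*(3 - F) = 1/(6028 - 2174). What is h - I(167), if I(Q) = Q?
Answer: 353762513/26978 ≈ 13113.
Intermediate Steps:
F = 80933/26978 (F = 3 - 1/(7*(6028 - 2174)) = 3 - ⅐/3854 = 3 - ⅐*1/3854 = 3 - 1/26978 = 80933/26978 ≈ 3.0000)
h = 358267839/26978 (h = 13277 + 80933/26978 = 358267839/26978 ≈ 13280.)
h - I(167) = 358267839/26978 - 1*167 = 358267839/26978 - 167 = 353762513/26978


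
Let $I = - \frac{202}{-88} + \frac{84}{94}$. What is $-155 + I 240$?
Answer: $\frac{315565}{517} \approx 610.38$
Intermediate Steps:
$I = \frac{6595}{2068}$ ($I = \left(-202\right) \left(- \frac{1}{88}\right) + 84 \cdot \frac{1}{94} = \frac{101}{44} + \frac{42}{47} = \frac{6595}{2068} \approx 3.1891$)
$-155 + I 240 = -155 + \frac{6595}{2068} \cdot 240 = -155 + \frac{395700}{517} = \frac{315565}{517}$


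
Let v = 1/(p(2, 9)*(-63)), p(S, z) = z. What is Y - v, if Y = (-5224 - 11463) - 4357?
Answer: -11931947/567 ≈ -21044.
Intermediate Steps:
Y = -21044 (Y = -16687 - 4357 = -21044)
v = -1/567 (v = 1/(9*(-63)) = 1/(-567) = -1/567 ≈ -0.0017637)
Y - v = -21044 - 1*(-1/567) = -21044 + 1/567 = -11931947/567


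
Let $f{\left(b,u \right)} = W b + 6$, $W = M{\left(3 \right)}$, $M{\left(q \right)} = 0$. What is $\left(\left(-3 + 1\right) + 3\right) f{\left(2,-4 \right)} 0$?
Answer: $0$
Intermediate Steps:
$W = 0$
$f{\left(b,u \right)} = 6$ ($f{\left(b,u \right)} = 0 b + 6 = 0 + 6 = 6$)
$\left(\left(-3 + 1\right) + 3\right) f{\left(2,-4 \right)} 0 = \left(\left(-3 + 1\right) + 3\right) 6 \cdot 0 = \left(-2 + 3\right) 6 \cdot 0 = 1 \cdot 6 \cdot 0 = 6 \cdot 0 = 0$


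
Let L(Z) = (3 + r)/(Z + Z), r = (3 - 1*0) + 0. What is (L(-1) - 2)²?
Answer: 25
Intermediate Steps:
r = 3 (r = (3 + 0) + 0 = 3 + 0 = 3)
L(Z) = 3/Z (L(Z) = (3 + 3)/(Z + Z) = 6/((2*Z)) = 6*(1/(2*Z)) = 3/Z)
(L(-1) - 2)² = (3/(-1) - 2)² = (3*(-1) - 2)² = (-3 - 2)² = (-5)² = 25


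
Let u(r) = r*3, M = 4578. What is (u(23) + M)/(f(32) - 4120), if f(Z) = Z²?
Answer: -1549/1032 ≈ -1.5010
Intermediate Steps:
u(r) = 3*r
(u(23) + M)/(f(32) - 4120) = (3*23 + 4578)/(32² - 4120) = (69 + 4578)/(1024 - 4120) = 4647/(-3096) = 4647*(-1/3096) = -1549/1032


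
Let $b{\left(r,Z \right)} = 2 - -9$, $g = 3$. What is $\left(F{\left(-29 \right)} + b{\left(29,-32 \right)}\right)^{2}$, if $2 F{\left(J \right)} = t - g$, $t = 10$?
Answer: $\frac{841}{4} \approx 210.25$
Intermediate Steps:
$F{\left(J \right)} = \frac{7}{2}$ ($F{\left(J \right)} = \frac{10 - 3}{2} = \frac{1}{2} \cdot 7 = \frac{7}{2}$)
$b{\left(r,Z \right)} = 11$ ($b{\left(r,Z \right)} = 2 + 9 = 11$)
$\left(F{\left(-29 \right)} + b{\left(29,-32 \right)}\right)^{2} = \left(\frac{7}{2} + 11\right)^{2} = \left(\frac{29}{2}\right)^{2} = \frac{841}{4}$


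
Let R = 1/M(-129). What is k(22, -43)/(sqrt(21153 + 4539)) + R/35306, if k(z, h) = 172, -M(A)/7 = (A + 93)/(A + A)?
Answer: -43/1482852 + 86*sqrt(6423)/6423 ≈ 1.0730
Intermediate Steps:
M(A) = -7*(93 + A)/(2*A) (M(A) = -7*(A + 93)/(A + A) = -7*(93 + A)/(2*A))
R = -43/42 (R = 1/((7/2)*(-93 - 1*(-129))/(-129)) = 1/((7/2)*(-1/129)*(-93 + 129)) = 1/((7/2)*(-1/129)*36) = 1/(-42/43) = -43/42 ≈ -1.0238)
k(22, -43)/(sqrt(21153 + 4539)) + R/35306 = 172/(sqrt(21153 + 4539)) - 43/42/35306 = 172/(sqrt(25692)) - 43/42*1/35306 = 172/((2*sqrt(6423))) - 43/1482852 = 172*(sqrt(6423)/12846) - 43/1482852 = 86*sqrt(6423)/6423 - 43/1482852 = -43/1482852 + 86*sqrt(6423)/6423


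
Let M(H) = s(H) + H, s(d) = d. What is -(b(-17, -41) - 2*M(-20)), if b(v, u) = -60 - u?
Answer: -61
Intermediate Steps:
M(H) = 2*H (M(H) = H + H = 2*H)
-(b(-17, -41) - 2*M(-20)) = -((-60 - 1*(-41)) - 4*(-20)) = -((-60 + 41) - 2*(-40)) = -(-19 + 80) = -1*61 = -61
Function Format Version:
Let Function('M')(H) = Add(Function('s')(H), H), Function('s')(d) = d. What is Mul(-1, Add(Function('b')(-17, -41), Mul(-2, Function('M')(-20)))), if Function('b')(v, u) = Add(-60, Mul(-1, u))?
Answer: -61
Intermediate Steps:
Function('M')(H) = Mul(2, H) (Function('M')(H) = Add(H, H) = Mul(2, H))
Mul(-1, Add(Function('b')(-17, -41), Mul(-2, Function('M')(-20)))) = Mul(-1, Add(Add(-60, Mul(-1, -41)), Mul(-2, Mul(2, -20)))) = Mul(-1, Add(Add(-60, 41), Mul(-2, -40))) = Mul(-1, Add(-19, 80)) = Mul(-1, 61) = -61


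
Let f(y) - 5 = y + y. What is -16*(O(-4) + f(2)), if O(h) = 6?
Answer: -240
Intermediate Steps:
f(y) = 5 + 2*y (f(y) = 5 + (y + y) = 5 + 2*y)
-16*(O(-4) + f(2)) = -16*(6 + (5 + 2*2)) = -16*(6 + (5 + 4)) = -16*(6 + 9) = -16*15 = -240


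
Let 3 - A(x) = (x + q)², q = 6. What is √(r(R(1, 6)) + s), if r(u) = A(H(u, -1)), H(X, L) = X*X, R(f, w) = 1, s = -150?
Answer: 14*I ≈ 14.0*I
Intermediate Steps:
H(X, L) = X²
A(x) = 3 - (6 + x)² (A(x) = 3 - (x + 6)² = 3 - (6 + x)²)
r(u) = 3 - (6 + u²)²
√(r(R(1, 6)) + s) = √((3 - (6 + 1²)²) - 150) = √((3 - (6 + 1)²) - 150) = √((3 - 1*7²) - 150) = √((3 - 1*49) - 150) = √((3 - 49) - 150) = √(-46 - 150) = √(-196) = 14*I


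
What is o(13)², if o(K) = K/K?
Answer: 1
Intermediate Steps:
o(K) = 1
o(13)² = 1² = 1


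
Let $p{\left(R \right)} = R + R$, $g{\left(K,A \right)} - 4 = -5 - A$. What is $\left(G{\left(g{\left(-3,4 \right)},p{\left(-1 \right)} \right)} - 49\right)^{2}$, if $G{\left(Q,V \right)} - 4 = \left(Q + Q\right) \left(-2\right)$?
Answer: $625$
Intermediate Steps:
$g{\left(K,A \right)} = -1 - A$ ($g{\left(K,A \right)} = 4 - \left(5 + A\right) = -1 - A$)
$p{\left(R \right)} = 2 R$
$G{\left(Q,V \right)} = 4 - 4 Q$ ($G{\left(Q,V \right)} = 4 + \left(Q + Q\right) \left(-2\right) = 4 + 2 Q \left(-2\right) = 4 - 4 Q$)
$\left(G{\left(g{\left(-3,4 \right)},p{\left(-1 \right)} \right)} - 49\right)^{2} = \left(\left(4 - 4 \left(-1 - 4\right)\right) - 49\right)^{2} = \left(\left(4 - -20\right) - 49\right)^{2} = \left(\left(4 + 20\right) - 49\right)^{2} = \left(24 - 49\right)^{2} = \left(-25\right)^{2} = 625$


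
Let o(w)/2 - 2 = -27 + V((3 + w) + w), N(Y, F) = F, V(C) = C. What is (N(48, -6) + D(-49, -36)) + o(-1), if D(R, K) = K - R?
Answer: -41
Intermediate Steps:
o(w) = -44 + 4*w (o(w) = 4 + 2*(-27 + ((3 + w) + w)) = 4 + 2*(-27 + (3 + 2*w)) = 4 + 2*(-24 + 2*w) = 4 + (-48 + 4*w) = -44 + 4*w)
(N(48, -6) + D(-49, -36)) + o(-1) = (-6 + (-36 - 1*(-49))) + (-44 + 4*(-1)) = (-6 + (-36 + 49)) + (-44 - 4) = (-6 + 13) - 48 = 7 - 48 = -41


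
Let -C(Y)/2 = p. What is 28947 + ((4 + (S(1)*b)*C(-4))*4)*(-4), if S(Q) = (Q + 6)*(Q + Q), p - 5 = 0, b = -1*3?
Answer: 22163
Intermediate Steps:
b = -3
p = 5 (p = 5 + 0 = 5)
S(Q) = 2*Q*(6 + Q) (S(Q) = (6 + Q)*(2*Q) = 2*Q*(6 + Q))
C(Y) = -10 (C(Y) = -2*5 = -10)
28947 + ((4 + (S(1)*b)*C(-4))*4)*(-4) = 28947 + ((4 + ((2*1*(6 + 1))*(-3))*(-10))*4)*(-4) = 28947 + ((4 + ((2*1*7)*(-3))*(-10))*4)*(-4) = 28947 + ((4 + (14*(-3))*(-10))*4)*(-4) = 28947 + ((4 - 42*(-10))*4)*(-4) = 28947 + ((4 + 420)*4)*(-4) = 28947 + (424*4)*(-4) = 28947 + 1696*(-4) = 28947 - 6784 = 22163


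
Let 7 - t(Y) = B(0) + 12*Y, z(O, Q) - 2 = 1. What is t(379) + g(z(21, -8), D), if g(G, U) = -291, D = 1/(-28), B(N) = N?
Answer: -4832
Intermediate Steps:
z(O, Q) = 3 (z(O, Q) = 2 + 1 = 3)
D = -1/28 ≈ -0.035714
t(Y) = 7 - 12*Y (t(Y) = 7 - (0 + 12*Y) = 7 - 12*Y)
t(379) + g(z(21, -8), D) = (7 - 12*379) - 291 = (7 - 4548) - 291 = -4541 - 291 = -4832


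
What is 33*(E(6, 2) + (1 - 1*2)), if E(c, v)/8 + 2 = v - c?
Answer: -1617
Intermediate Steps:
E(c, v) = -16 - 8*c + 8*v (E(c, v) = -16 + 8*(v - c) = -16 + (-8*c + 8*v) = -16 - 8*c + 8*v)
33*(E(6, 2) + (1 - 1*2)) = 33*((-16 - 8*6 + 8*2) + (1 - 1*2)) = 33*((-16 - 48 + 16) + (1 - 2)) = 33*(-48 - 1) = 33*(-49) = -1617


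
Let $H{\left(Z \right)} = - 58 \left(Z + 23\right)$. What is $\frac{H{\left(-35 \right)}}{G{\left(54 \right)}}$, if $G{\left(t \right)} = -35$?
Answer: $- \frac{696}{35} \approx -19.886$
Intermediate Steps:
$H{\left(Z \right)} = -1334 - 58 Z$ ($H{\left(Z \right)} = - 58 \left(23 + Z\right) = -1334 - 58 Z$)
$\frac{H{\left(-35 \right)}}{G{\left(54 \right)}} = \frac{-1334 - -2030}{-35} = \left(-1334 + 2030\right) \left(- \frac{1}{35}\right) = 696 \left(- \frac{1}{35}\right) = - \frac{696}{35}$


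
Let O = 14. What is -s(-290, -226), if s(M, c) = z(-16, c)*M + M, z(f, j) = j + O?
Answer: -61190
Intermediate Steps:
z(f, j) = 14 + j (z(f, j) = j + 14 = 14 + j)
s(M, c) = M + M*(14 + c) (s(M, c) = (14 + c)*M + M = M*(14 + c) + M = M + M*(14 + c))
-s(-290, -226) = -(-290)*(15 - 226) = -(-290)*(-211) = -1*61190 = -61190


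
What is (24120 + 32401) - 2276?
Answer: 54245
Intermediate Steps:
(24120 + 32401) - 2276 = 56521 - 2276 = 54245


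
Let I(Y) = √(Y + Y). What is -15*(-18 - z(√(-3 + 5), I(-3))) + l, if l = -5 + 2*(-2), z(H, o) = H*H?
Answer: 291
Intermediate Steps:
I(Y) = √2*√Y (I(Y) = √(2*Y) = √2*√Y)
z(H, o) = H²
l = -9 (l = -5 - 4 = -9)
-15*(-18 - z(√(-3 + 5), I(-3))) + l = -15*(-18 - (√(-3 + 5))²) - 9 = -15*(-18 - (√2)²) - 9 = -15*(-18 - 1*2) - 9 = -15*(-18 - 2) - 9 = -15*(-20) - 9 = 300 - 9 = 291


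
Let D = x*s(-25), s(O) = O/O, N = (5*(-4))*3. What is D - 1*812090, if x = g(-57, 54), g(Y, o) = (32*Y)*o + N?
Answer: -910646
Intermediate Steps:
N = -60 (N = -20*3 = -60)
s(O) = 1
g(Y, o) = -60 + 32*Y*o (g(Y, o) = (32*Y)*o - 60 = 32*Y*o - 60 = -60 + 32*Y*o)
x = -98556 (x = -60 + 32*(-57)*54 = -60 - 98496 = -98556)
D = -98556 (D = -98556*1 = -98556)
D - 1*812090 = -98556 - 1*812090 = -98556 - 812090 = -910646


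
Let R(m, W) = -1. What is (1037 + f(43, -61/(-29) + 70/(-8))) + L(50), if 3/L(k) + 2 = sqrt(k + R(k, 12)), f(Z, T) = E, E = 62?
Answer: 5498/5 ≈ 1099.6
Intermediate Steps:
f(Z, T) = 62
L(k) = 3/(-2 + sqrt(-1 + k)) (L(k) = 3/(-2 + sqrt(k - 1)) = 3/(-2 + sqrt(-1 + k)))
(1037 + f(43, -61/(-29) + 70/(-8))) + L(50) = (1037 + 62) + 3/(-2 + sqrt(-1 + 50)) = 1099 + 3/(-2 + sqrt(49)) = 1099 + 3/(-2 + 7) = 1099 + 3/5 = 5498/5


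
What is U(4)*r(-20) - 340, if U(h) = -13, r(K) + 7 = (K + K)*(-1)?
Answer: -769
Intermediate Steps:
r(K) = -7 - 2*K (r(K) = -7 + (K + K)*(-1) = -7 + (2*K)*(-1) = -7 - 2*K)
U(4)*r(-20) - 340 = -13*(-7 - 2*(-20)) - 340 = -13*(-7 + 40) - 340 = -13*33 - 340 = -429 - 340 = -769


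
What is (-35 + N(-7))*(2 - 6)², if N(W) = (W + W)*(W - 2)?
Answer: 1456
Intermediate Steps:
N(W) = 2*W*(-2 + W) (N(W) = (2*W)*(-2 + W) = 2*W*(-2 + W))
(-35 + N(-7))*(2 - 6)² = (-35 + 2*(-7)*(-2 - 7))*(2 - 6)² = (-35 + 2*(-7)*(-9))*(-4)² = (-35 + 126)*16 = 91*16 = 1456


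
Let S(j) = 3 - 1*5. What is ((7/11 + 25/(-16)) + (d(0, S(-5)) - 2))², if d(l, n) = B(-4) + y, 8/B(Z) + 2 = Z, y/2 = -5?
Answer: 56685841/278784 ≈ 203.33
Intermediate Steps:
y = -10 (y = 2*(-5) = -10)
B(Z) = 8/(-2 + Z)
S(j) = -2 (S(j) = 3 - 5 = -2)
d(l, n) = -34/3 (d(l, n) = 8/(-2 - 4) - 10 = 8/(-6) - 10 = 8*(-⅙) - 10 = -4/3 - 10 = -34/3)
((7/11 + 25/(-16)) + (d(0, S(-5)) - 2))² = ((7/11 + 25/(-16)) + (-34/3 - 2))² = ((7*(1/11) + 25*(-1/16)) - 40/3)² = ((7/11 - 25/16) - 40/3)² = (-163/176 - 40/3)² = (-7529/528)² = 56685841/278784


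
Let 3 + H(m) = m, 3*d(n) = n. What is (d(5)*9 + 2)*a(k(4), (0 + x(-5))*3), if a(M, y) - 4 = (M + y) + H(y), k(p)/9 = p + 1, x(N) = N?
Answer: 272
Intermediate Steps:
d(n) = n/3
H(m) = -3 + m
k(p) = 9 + 9*p (k(p) = 9*(p + 1) = 9*(1 + p) = 9 + 9*p)
a(M, y) = 1 + M + 2*y (a(M, y) = 4 + ((M + y) + (-3 + y)) = 4 + (-3 + M + 2*y) = 1 + M + 2*y)
(d(5)*9 + 2)*a(k(4), (0 + x(-5))*3) = (((⅓)*5)*9 + 2)*(1 + (9 + 9*4) + 2*((0 - 5)*3)) = ((5/3)*9 + 2)*(1 + (9 + 36) + 2*(-5*3)) = (15 + 2)*(1 + 45 + 2*(-15)) = 17*(1 + 45 - 30) = 17*16 = 272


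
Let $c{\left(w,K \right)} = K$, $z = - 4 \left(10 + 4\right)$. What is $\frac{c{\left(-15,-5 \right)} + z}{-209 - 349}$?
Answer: $\frac{61}{558} \approx 0.10932$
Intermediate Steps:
$z = -56$ ($z = \left(-4\right) 14 = -56$)
$\frac{c{\left(-15,-5 \right)} + z}{-209 - 349} = \frac{-5 - 56}{-209 - 349} = - \frac{61}{-558} = \left(-61\right) \left(- \frac{1}{558}\right) = \frac{61}{558}$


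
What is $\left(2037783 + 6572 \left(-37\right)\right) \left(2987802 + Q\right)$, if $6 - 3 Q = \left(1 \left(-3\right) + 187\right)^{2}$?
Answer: $\frac{16025150859164}{3} \approx 5.3417 \cdot 10^{12}$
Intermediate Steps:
$Q = - \frac{33850}{3}$ ($Q = 2 - \frac{\left(1 \left(-3\right) + 187\right)^{2}}{3} = 2 - \frac{\left(-3 + 187\right)^{2}}{3} = 2 - \frac{184^{2}}{3} = 2 - \frac{33856}{3} = - \frac{33850}{3} \approx -11283.0$)
$\left(2037783 + 6572 \left(-37\right)\right) \left(2987802 + Q\right) = \left(2037783 + 6572 \left(-37\right)\right) \left(2987802 - \frac{33850}{3}\right) = \left(2037783 - 243164\right) \frac{8929556}{3} = 1794619 \cdot \frac{8929556}{3} = \frac{16025150859164}{3}$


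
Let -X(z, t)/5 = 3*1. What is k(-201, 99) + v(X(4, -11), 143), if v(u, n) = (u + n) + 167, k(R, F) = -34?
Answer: 261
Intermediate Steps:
X(z, t) = -15
v(u, n) = 167 + n + u (v(u, n) = (n + u) + 167 = 167 + n + u)
k(-201, 99) + v(X(4, -11), 143) = -34 + (167 + 143 - 15) = -34 + 295 = 261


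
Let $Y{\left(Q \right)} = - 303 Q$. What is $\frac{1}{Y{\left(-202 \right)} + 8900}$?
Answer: $\frac{1}{70106} \approx 1.4264 \cdot 10^{-5}$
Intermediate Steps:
$\frac{1}{Y{\left(-202 \right)} + 8900} = \frac{1}{\left(-303\right) \left(-202\right) + 8900} = \frac{1}{61206 + 8900} = \frac{1}{70106}$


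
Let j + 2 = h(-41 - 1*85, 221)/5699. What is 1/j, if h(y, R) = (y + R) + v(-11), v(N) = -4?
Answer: -5699/11307 ≈ -0.50402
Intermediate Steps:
h(y, R) = -4 + R + y (h(y, R) = (y + R) - 4 = (R + y) - 4 = -4 + R + y)
j = -11307/5699 (j = -2 + (-4 + 221 + (-41 - 1*85))/5699 = -2 + (-4 + 221 + (-41 - 85))*(1/5699) = -2 + (-4 + 221 - 126)*(1/5699) = -2 + 91*(1/5699) = -2 + 91/5699 = -11307/5699 ≈ -1.9840)
1/j = 1/(-11307/5699) = -5699/11307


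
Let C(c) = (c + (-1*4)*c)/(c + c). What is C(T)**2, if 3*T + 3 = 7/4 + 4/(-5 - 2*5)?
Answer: 9/4 ≈ 2.2500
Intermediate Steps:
T = -91/180 (T = -1 + (7/4 + 4/(-5 - 2*5))/3 = -1 + (7*(1/4) + 4/(-5 - 10))/3 = -1 + (7/4 + 4/(-15))/3 = -1 + (7/4 + 4*(-1/15))/3 = -1 + (7/4 - 4/15)/3 = -1 + (1/3)*(89/60) = -1 + 89/180 = -91/180 ≈ -0.50556)
C(c) = -3/2 (C(c) = (c - 4*c)/((2*c)) = (-3*c)*(1/(2*c)) = -3/2)
C(T)**2 = (-3/2)**2 = 9/4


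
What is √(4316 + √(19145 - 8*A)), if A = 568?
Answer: √(4316 + √14601) ≈ 66.610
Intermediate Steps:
√(4316 + √(19145 - 8*A)) = √(4316 + √(19145 - 8*568)) = √(4316 + √(19145 - 4544)) = √(4316 + √14601)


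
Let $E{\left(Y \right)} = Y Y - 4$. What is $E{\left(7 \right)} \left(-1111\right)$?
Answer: $-49995$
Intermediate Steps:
$E{\left(Y \right)} = -4 + Y^{2}$ ($E{\left(Y \right)} = Y^{2} - 4 = -4 + Y^{2}$)
$E{\left(7 \right)} \left(-1111\right) = \left(-4 + 7^{2}\right) \left(-1111\right) = \left(-4 + 49\right) \left(-1111\right) = 45 \left(-1111\right) = -49995$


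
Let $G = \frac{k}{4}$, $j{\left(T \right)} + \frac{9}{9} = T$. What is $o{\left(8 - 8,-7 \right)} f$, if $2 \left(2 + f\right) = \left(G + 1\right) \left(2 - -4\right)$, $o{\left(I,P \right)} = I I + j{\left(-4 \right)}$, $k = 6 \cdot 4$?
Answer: $-95$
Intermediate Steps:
$j{\left(T \right)} = -1 + T$
$k = 24$
$G = 6$ ($G = \frac{24}{4} = 24 \cdot \frac{1}{4} = 6$)
$o{\left(I,P \right)} = -5 + I^{2}$ ($o{\left(I,P \right)} = I I - 5 = I^{2} - 5 = -5 + I^{2}$)
$f = 19$ ($f = -2 + \frac{\left(6 + 1\right) \left(2 - -4\right)}{2} = -2 + \frac{7 \left(2 + 4\right)}{2} = -2 + \frac{7 \cdot 6}{2} = -2 + \frac{1}{2} \cdot 42 = -2 + 21 = 19$)
$o{\left(8 - 8,-7 \right)} f = \left(-5 + \left(8 - 8\right)^{2}\right) 19 = \left(-5 + 0^{2}\right) 19 = \left(-5 + 0\right) 19 = \left(-5\right) 19 = -95$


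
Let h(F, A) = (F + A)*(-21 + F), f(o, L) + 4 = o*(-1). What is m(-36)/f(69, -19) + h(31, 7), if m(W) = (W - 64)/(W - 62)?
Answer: 1359210/3577 ≈ 379.99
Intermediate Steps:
m(W) = (-64 + W)/(-62 + W)
f(o, L) = -4 - o (f(o, L) = -4 + o*(-1) = -4 - o)
h(F, A) = (-21 + F)*(A + F) (h(F, A) = (A + F)*(-21 + F) = (-21 + F)*(A + F))
m(-36)/f(69, -19) + h(31, 7) = ((-64 - 36)/(-62 - 36))/(-4 - 1*69) + (31² - 21*7 - 21*31 + 7*31) = (-100/(-98))/(-4 - 69) + (961 - 147 - 651 + 217) = -1/98*(-100)/(-73) + 380 = (50/49)*(-1/73) + 380 = -50/3577 + 380 = 1359210/3577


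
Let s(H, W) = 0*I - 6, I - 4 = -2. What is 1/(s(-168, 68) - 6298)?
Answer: -1/6304 ≈ -0.00015863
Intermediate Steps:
I = 2 (I = 4 - 2 = 2)
s(H, W) = -6 (s(H, W) = 0*2 - 6 = 0 - 6 = -6)
1/(s(-168, 68) - 6298) = 1/(-6 - 6298) = 1/(-6304) = -1/6304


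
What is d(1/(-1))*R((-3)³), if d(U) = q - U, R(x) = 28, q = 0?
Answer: 28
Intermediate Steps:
d(U) = -U (d(U) = 0 - U = -U)
d(1/(-1))*R((-3)³) = -1/(-1)*28 = -1*(-1)*28 = 1*28 = 28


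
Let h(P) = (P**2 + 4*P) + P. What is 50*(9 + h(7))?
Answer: 4650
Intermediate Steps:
h(P) = P**2 + 5*P
50*(9 + h(7)) = 50*(9 + 7*(5 + 7)) = 50*(9 + 7*12) = 50*(9 + 84) = 50*93 = 4650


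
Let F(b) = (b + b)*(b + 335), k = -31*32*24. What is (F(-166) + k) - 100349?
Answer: -180265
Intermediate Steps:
k = -23808 (k = -992*24 = -23808)
F(b) = 2*b*(335 + b) (F(b) = (2*b)*(335 + b) = 2*b*(335 + b))
(F(-166) + k) - 100349 = (2*(-166)*(335 - 166) - 23808) - 100349 = (2*(-166)*169 - 23808) - 100349 = (-56108 - 23808) - 100349 = -79916 - 100349 = -180265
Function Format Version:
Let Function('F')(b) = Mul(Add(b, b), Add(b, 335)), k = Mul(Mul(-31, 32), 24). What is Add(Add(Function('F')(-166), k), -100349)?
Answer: -180265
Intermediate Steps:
k = -23808 (k = Mul(-992, 24) = -23808)
Function('F')(b) = Mul(2, b, Add(335, b)) (Function('F')(b) = Mul(Mul(2, b), Add(335, b)) = Mul(2, b, Add(335, b)))
Add(Add(Function('F')(-166), k), -100349) = Add(Add(Mul(2, -166, Add(335, -166)), -23808), -100349) = Add(Add(Mul(2, -166, 169), -23808), -100349) = Add(Add(-56108, -23808), -100349) = Add(-79916, -100349) = -180265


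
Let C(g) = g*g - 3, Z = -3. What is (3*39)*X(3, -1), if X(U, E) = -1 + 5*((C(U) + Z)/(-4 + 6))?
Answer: 1521/2 ≈ 760.50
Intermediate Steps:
C(g) = -3 + g² (C(g) = g² - 3 = -3 + g²)
X(U, E) = -16 + 5*U²/2 (X(U, E) = -1 + 5*(((-3 + U²) - 3)/(-4 + 6)) = -1 + 5*((-6 + U²)/2) = -1 + 5*((-6 + U²)*(½)) = -1 + 5*(-3 + U²/2) = -1 + (-15 + 5*U²/2) = -16 + 5*U²/2)
(3*39)*X(3, -1) = (3*39)*(-16 + (5/2)*3²) = 117*(-16 + (5/2)*9) = 117*(-16 + 45/2) = 117*(13/2) = 1521/2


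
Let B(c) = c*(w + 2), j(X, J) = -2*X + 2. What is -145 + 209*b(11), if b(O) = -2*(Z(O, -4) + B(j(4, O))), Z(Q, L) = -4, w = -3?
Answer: -981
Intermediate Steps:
j(X, J) = 2 - 2*X
B(c) = -c (B(c) = c*(-3 + 2) = c*(-1) = -c)
b(O) = -4 (b(O) = -2*(-4 - (2 - 2*4)) = -2*(-4 - (2 - 8)) = -2*(-4 - 1*(-6)) = -2*(-4 + 6) = -2*2 = -4)
-145 + 209*b(11) = -145 + 209*(-4) = -145 - 836 = -981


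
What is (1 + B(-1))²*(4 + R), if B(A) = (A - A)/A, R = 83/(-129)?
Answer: 433/129 ≈ 3.3566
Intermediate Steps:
R = -83/129 (R = 83*(-1/129) = -83/129 ≈ -0.64341)
B(A) = 0 (B(A) = 0/A = 0)
(1 + B(-1))²*(4 + R) = (1 + 0)²*(4 - 83/129) = 1²*(433/129) = 1*(433/129) = 433/129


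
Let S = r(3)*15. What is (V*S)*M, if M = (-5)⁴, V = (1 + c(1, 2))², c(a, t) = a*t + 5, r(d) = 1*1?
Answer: 600000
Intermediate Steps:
r(d) = 1
c(a, t) = 5 + a*t
V = 64 (V = (1 + (5 + 1*2))² = (1 + (5 + 2))² = (1 + 7)² = 8² = 64)
M = 625
S = 15 (S = 1*15 = 15)
(V*S)*M = (64*15)*625 = 960*625 = 600000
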